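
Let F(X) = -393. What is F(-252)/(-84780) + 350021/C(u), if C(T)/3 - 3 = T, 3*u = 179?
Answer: 1236452261/664110 ≈ 1861.8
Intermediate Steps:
u = 179/3 (u = (⅓)*179 = 179/3 ≈ 59.667)
C(T) = 9 + 3*T
F(-252)/(-84780) + 350021/C(u) = -393/(-84780) + 350021/(9 + 3*(179/3)) = -393*(-1/84780) + 350021/(9 + 179) = 131/28260 + 350021/188 = 1236452261/664110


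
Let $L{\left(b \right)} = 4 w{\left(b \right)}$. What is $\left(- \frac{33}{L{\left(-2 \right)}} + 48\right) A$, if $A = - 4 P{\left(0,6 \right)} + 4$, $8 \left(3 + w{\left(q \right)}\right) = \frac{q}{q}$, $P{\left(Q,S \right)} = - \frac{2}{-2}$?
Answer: $0$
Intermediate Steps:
$P{\left(Q,S \right)} = 1$ ($P{\left(Q,S \right)} = \left(-2\right) \left(- \frac{1}{2}\right) = 1$)
$w{\left(q \right)} = - \frac{23}{8}$ ($w{\left(q \right)} = -3 + \frac{q \frac{1}{q}}{8} = -3 + \frac{1}{8} \cdot 1 = -3 + \frac{1}{8} = - \frac{23}{8}$)
$A = 0$ ($A = \left(-4\right) 1 + 4 = -4 + 4 = 0$)
$L{\left(b \right)} = - \frac{23}{2}$ ($L{\left(b \right)} = 4 \left(- \frac{23}{8}\right) = - \frac{23}{2}$)
$\left(- \frac{33}{L{\left(-2 \right)}} + 48\right) A = \left(- \frac{33}{- \frac{23}{2}} + 48\right) 0 = \left(\left(-33\right) \left(- \frac{2}{23}\right) + 48\right) 0 = \left(\frac{66}{23} + 48\right) 0 = \frac{1170}{23} \cdot 0 = 0$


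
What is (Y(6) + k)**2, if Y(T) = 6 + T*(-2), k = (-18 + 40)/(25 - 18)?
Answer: 400/49 ≈ 8.1633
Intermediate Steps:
k = 22/7 ≈ 3.1429
Y(T) = 6 - 2*T
(Y(6) + k)**2 = ((6 - 2*6) + 22/7)**2 = ((6 - 12) + 22/7)**2 = (-6 + 22/7)**2 = (-20/7)**2 = 400/49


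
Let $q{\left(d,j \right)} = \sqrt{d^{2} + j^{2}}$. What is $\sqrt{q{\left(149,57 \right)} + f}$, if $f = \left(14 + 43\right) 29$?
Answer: $\sqrt{1653 + 5 \sqrt{1018}} \approx 42.574$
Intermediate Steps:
$f = 1653$ ($f = 57 \cdot 29 = 1653$)
$\sqrt{q{\left(149,57 \right)} + f} = \sqrt{\sqrt{149^{2} + 57^{2}} + 1653} = \sqrt{\sqrt{22201 + 3249} + 1653} = \sqrt{\sqrt{25450} + 1653} = \sqrt{5 \sqrt{1018} + 1653} = \sqrt{1653 + 5 \sqrt{1018}}$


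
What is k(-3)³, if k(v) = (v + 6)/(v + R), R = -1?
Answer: -27/64 ≈ -0.42188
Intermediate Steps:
k(v) = (6 + v)/(-1 + v) (k(v) = (v + 6)/(v - 1) = (6 + v)/(-1 + v))
k(-3)³ = ((6 - 3)/(-1 - 3))³ = (3/(-4))³ = (-¼*3)³ = (-¾)³ = -27/64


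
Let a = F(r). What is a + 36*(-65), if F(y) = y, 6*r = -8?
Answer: -7024/3 ≈ -2341.3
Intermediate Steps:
r = -4/3 (r = (⅙)*(-8) = -4/3 ≈ -1.3333)
a = -4/3 ≈ -1.3333
a + 36*(-65) = -4/3 + 36*(-65) = -4/3 - 2340 = -7024/3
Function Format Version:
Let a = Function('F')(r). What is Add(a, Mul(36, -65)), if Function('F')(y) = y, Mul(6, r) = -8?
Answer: Rational(-7024, 3) ≈ -2341.3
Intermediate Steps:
r = Rational(-4, 3) (r = Mul(Rational(1, 6), -8) = Rational(-4, 3) ≈ -1.3333)
a = Rational(-4, 3) ≈ -1.3333
Add(a, Mul(36, -65)) = Add(Rational(-4, 3), Mul(36, -65)) = Add(Rational(-4, 3), -2340) = Rational(-7024, 3)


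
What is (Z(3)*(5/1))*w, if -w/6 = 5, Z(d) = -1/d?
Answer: 50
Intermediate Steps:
w = -30 (w = -6*5 = -30)
(Z(3)*(5/1))*w = ((-1/3)*(5/1))*(-30) = ((-1*⅓)*(5*1))*(-30) = -⅓*5*(-30) = -5/3*(-30) = 50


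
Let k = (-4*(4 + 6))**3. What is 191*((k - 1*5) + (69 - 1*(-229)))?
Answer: -12168037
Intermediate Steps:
k = -64000 (k = (-4*10)**3 = (-40)**3 = -64000)
191*((k - 1*5) + (69 - 1*(-229))) = 191*((-64000 - 1*5) + (69 - 1*(-229))) = 191*((-64000 - 5) + (69 + 229)) = 191*(-64005 + 298) = 191*(-63707) = -12168037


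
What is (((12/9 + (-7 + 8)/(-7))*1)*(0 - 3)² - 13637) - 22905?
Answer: -255719/7 ≈ -36531.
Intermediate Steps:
(((12/9 + (-7 + 8)/(-7))*1)*(0 - 3)² - 13637) - 22905 = (((12*(⅑) + 1*(-⅐))*1)*(-3)² - 13637) - 22905 = (((4/3 - ⅐)*1)*9 - 13637) - 22905 = (((25/21)*1)*9 - 13637) - 22905 = ((25/21)*9 - 13637) - 22905 = (75/7 - 13637) - 22905 = -95384/7 - 22905 = -255719/7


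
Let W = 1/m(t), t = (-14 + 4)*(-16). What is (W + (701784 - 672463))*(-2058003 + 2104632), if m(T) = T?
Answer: 218753472069/160 ≈ 1.3672e+9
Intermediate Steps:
t = 160 (t = -10*(-16) = 160)
W = 1/160 ≈ 0.0062500
(W + (701784 - 672463))*(-2058003 + 2104632) = (1/160 + (701784 - 672463))*(-2058003 + 2104632) = (1/160 + 29321)*46629 = (4691361/160)*46629 = 218753472069/160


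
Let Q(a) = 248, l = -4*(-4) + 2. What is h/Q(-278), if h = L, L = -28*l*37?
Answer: -2331/31 ≈ -75.194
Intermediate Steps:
l = 18 (l = 16 + 2 = 18)
L = -18648 (L = -28*18*37 = -504*37 = -18648)
h = -18648
h/Q(-278) = -18648/248 = -18648*1/248 = -2331/31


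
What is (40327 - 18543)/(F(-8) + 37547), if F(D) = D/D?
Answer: 778/1341 ≈ 0.58016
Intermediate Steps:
F(D) = 1
(40327 - 18543)/(F(-8) + 37547) = (40327 - 18543)/(1 + 37547) = 21784/37548 = 21784*(1/37548) = 778/1341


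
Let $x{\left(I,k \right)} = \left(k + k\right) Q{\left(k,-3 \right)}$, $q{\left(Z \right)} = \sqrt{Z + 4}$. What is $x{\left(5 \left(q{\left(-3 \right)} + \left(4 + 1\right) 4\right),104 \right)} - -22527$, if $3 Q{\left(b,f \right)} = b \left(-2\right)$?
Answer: $\frac{24317}{3} \approx 8105.7$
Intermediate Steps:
$Q{\left(b,f \right)} = - \frac{2 b}{3}$ ($Q{\left(b,f \right)} = \frac{b \left(-2\right)}{3} = \frac{\left(-2\right) b}{3} = - \frac{2 b}{3}$)
$q{\left(Z \right)} = \sqrt{4 + Z}$
$x{\left(I,k \right)} = - \frac{4 k^{2}}{3}$ ($x{\left(I,k \right)} = \left(k + k\right) \left(- \frac{2 k}{3}\right) = 2 k \left(- \frac{2 k}{3}\right) = - \frac{4 k^{2}}{3}$)
$x{\left(5 \left(q{\left(-3 \right)} + \left(4 + 1\right) 4\right),104 \right)} - -22527 = - \frac{4 \cdot 104^{2}}{3} - -22527 = \left(- \frac{4}{3}\right) 10816 + 22527 = - \frac{43264}{3} + 22527 = \frac{24317}{3}$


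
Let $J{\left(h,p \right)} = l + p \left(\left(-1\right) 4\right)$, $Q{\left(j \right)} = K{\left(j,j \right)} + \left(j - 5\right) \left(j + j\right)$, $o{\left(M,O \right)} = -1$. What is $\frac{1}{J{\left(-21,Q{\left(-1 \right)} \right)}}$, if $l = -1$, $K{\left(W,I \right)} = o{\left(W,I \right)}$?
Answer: $- \frac{1}{45} \approx -0.022222$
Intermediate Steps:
$K{\left(W,I \right)} = -1$
$Q{\left(j \right)} = -1 + 2 j \left(-5 + j\right)$ ($Q{\left(j \right)} = -1 + \left(j - 5\right) \left(j + j\right) = -1 + \left(-5 + j\right) 2 j = -1 + 2 j \left(-5 + j\right)$)
$J{\left(h,p \right)} = -1 - 4 p$ ($J{\left(h,p \right)} = -1 + p \left(\left(-1\right) 4\right) = -1 + p \left(-4\right) = -1 - 4 p$)
$\frac{1}{J{\left(-21,Q{\left(-1 \right)} \right)}} = \frac{1}{-1 - 4 \left(-1 - -10 + 2 \left(-1\right)^{2}\right)} = \frac{1}{-1 - 4 \left(-1 + 10 + 2 \cdot 1\right)} = \frac{1}{-1 - 4 \left(-1 + 10 + 2\right)} = \frac{1}{-1 - 44} = \frac{1}{-45} = - \frac{1}{45}$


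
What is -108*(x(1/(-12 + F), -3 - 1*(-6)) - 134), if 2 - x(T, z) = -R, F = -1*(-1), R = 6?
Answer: 13608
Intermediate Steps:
F = 1
x(T, z) = 8 (x(T, z) = 2 - (-1)*6 = 2 - 1*(-6) = 2 + 6 = 8)
-108*(x(1/(-12 + F), -3 - 1*(-6)) - 134) = -108*(8 - 134) = -108*(-126) = 13608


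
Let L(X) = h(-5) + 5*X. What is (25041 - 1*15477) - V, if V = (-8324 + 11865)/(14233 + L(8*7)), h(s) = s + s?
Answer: 138703151/14503 ≈ 9563.8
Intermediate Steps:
h(s) = 2*s
L(X) = -10 + 5*X (L(X) = 2*(-5) + 5*X = -10 + 5*X)
V = 3541/14503 (V = (-8324 + 11865)/(14233 + (-10 + 5*(8*7))) = 3541/(14233 + (-10 + 5*56)) = 3541/(14233 + (-10 + 280)) = 3541/(14233 + 270) = 3541/14503 ≈ 0.24416)
(25041 - 1*15477) - V = (25041 - 1*15477) - 1*3541/14503 = (25041 - 15477) - 3541/14503 = 9564 - 3541/14503 = 138703151/14503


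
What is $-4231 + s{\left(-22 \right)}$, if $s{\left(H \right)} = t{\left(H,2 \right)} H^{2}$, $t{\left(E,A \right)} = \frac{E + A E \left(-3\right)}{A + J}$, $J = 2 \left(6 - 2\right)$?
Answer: $1093$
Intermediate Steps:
$J = 8$ ($J = 2 \cdot 4 = 8$)
$t{\left(E,A \right)} = \frac{E - 3 A E}{8 + A}$ ($t{\left(E,A \right)} = \frac{E + A E \left(-3\right)}{A + 8} = \frac{E - 3 A E}{8 + A}$)
$s{\left(H \right)} = - \frac{H^{3}}{2}$ ($s{\left(H \right)} = \frac{H \left(1 - 6\right)}{8 + 2} H^{2} = \frac{H \left(1 - 6\right)}{10} H^{2} = H \frac{1}{10} \left(-5\right) H^{2} = - \frac{H}{2} H^{2} = - \frac{H^{3}}{2}$)
$-4231 + s{\left(-22 \right)} = -4231 - \frac{\left(-22\right)^{3}}{2} = -4231 - -5324 = -4231 + 5324 = 1093$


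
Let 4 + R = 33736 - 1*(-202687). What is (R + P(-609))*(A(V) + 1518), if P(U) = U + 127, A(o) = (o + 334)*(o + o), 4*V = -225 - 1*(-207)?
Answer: -683037615/2 ≈ -3.4152e+8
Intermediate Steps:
V = -9/2 (V = (-225 - 1*(-207))/4 = (-225 + 207)/4 = (¼)*(-18) = -9/2 ≈ -4.5000)
A(o) = 2*o*(334 + o) (A(o) = (334 + o)*(2*o) = 2*o*(334 + o))
R = 236419 (R = -4 + (33736 - 1*(-202687)) = -4 + (33736 + 202687) = -4 + 236423 = 236419)
P(U) = 127 + U
(R + P(-609))*(A(V) + 1518) = (236419 + (127 - 609))*(2*(-9/2)*(334 - 9/2) + 1518) = (236419 - 482)*(2*(-9/2)*(659/2) + 1518) = 235937*(-5931/2 + 1518) = 235937*(-2895/2) = -683037615/2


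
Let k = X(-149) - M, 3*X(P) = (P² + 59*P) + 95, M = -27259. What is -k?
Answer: -95282/3 ≈ -31761.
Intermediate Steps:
X(P) = 95/3 + P²/3 + 59*P/3 (X(P) = ((P² + 59*P) + 95)/3 = (95 + P² + 59*P)/3 = 95/3 + P²/3 + 59*P/3)
k = 95282/3 (k = (95/3 + (⅓)*(-149)² + (59/3)*(-149)) - 1*(-27259) = (95/3 + (⅓)*22201 - 8791/3) + 27259 = (95/3 + 22201/3 - 8791/3) + 27259 = 13505/3 + 27259 = 95282/3 ≈ 31761.)
-k = -1*95282/3 = -95282/3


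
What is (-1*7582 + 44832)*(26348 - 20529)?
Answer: 216757750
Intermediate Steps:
(-1*7582 + 44832)*(26348 - 20529) = (-7582 + 44832)*5819 = 37250*5819 = 216757750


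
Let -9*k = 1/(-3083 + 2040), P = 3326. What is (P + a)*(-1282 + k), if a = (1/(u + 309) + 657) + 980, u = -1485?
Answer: -70237060810771/11039112 ≈ -6.3626e+6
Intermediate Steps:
k = 1/9387 (k = -1/(9*(-3083 + 2040)) = -⅑/(-1043) = -⅑*(-1/1043) = 1/9387 ≈ 0.00010653)
a = 1925111/1176 (a = (1/(-1485 + 309) + 657) + 980 = (1/(-1176) + 657) + 980 = (-1/1176 + 657) + 980 = 772631/1176 + 980 = 1925111/1176 ≈ 1637.0)
(P + a)*(-1282 + k) = (3326 + 1925111/1176)*(-1282 + 1/9387) = (5836487/1176)*(-12034133/9387) = -70237060810771/11039112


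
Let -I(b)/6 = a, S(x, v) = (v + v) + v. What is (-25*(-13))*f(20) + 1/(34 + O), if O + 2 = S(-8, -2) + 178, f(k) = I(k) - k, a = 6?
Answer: -3712799/204 ≈ -18200.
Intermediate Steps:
S(x, v) = 3*v (S(x, v) = 2*v + v = 3*v)
I(b) = -36 (I(b) = -6*6 = -36)
f(k) = -36 - k
O = 170 (O = -2 + (3*(-2) + 178) = -2 + (-6 + 178) = -2 + 172 = 170)
(-25*(-13))*f(20) + 1/(34 + O) = (-25*(-13))*(-36 - 1*20) + 1/(34 + 170) = 325*(-36 - 20) + 1/204 = 325*(-56) + 1/204 = -18200 + 1/204 = -3712799/204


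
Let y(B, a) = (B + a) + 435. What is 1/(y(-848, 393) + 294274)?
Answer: 1/294254 ≈ 3.3984e-6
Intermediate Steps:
y(B, a) = 435 + B + a
1/(y(-848, 393) + 294274) = 1/((435 - 848 + 393) + 294274) = 1/(-20 + 294274) = 1/294254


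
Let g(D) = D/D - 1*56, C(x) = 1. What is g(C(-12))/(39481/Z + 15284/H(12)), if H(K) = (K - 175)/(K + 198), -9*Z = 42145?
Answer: 377829925/135328196427 ≈ 0.0027920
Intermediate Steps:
Z = -42145/9 (Z = -⅑*42145 = -42145/9 ≈ -4682.8)
H(K) = (-175 + K)/(198 + K)
g(D) = -55 (g(D) = 1 - 56 = -55)
g(C(-12))/(39481/Z + 15284/H(12)) = -55/(39481/(-42145/9) + 15284/(((-175 + 12)/(198 + 12)))) = -55/(39481*(-9/42145) + 15284/((-163/210))) = -55/(-355329/42145 + 15284/(((1/210)*(-163)))) = -55/(-355329/42145 + 15284/(-163/210)) = -55/(-355329/42145 + 15284*(-210/163)) = -55/(-355329/42145 - 3209640/163) = -55/(-135328196427/6869635) = -55*(-6869635/135328196427) = 377829925/135328196427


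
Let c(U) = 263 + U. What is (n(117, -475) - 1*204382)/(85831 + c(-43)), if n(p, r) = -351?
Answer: -204733/86051 ≈ -2.3792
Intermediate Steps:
(n(117, -475) - 1*204382)/(85831 + c(-43)) = (-351 - 1*204382)/(85831 + (263 - 43)) = (-351 - 204382)/(85831 + 220) = -204733/86051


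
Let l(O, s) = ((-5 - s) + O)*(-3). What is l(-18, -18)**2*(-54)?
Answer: -12150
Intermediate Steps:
l(O, s) = 15 - 3*O + 3*s (l(O, s) = (-5 + O - s)*(-3) = 15 - 3*O + 3*s)
l(-18, -18)**2*(-54) = (15 - 3*(-18) + 3*(-18))**2*(-54) = (15 + 54 - 54)**2*(-54) = 15**2*(-54) = 225*(-54) = -12150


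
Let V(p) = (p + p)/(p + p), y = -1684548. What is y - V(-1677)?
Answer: -1684549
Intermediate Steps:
V(p) = 1 (V(p) = (2*p)/((2*p)) = (2*p)*(1/(2*p)) = 1)
y - V(-1677) = -1684548 - 1*1 = -1684548 - 1 = -1684549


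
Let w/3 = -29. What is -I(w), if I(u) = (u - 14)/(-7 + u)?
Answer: -101/94 ≈ -1.0745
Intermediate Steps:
w = -87 (w = 3*(-29) = -87)
I(u) = (-14 + u)/(-7 + u)
-I(w) = -(-14 - 87)/(-7 - 87) = -(-101)/(-94) = -(-1)*(-101)/94 = -1*101/94 = -101/94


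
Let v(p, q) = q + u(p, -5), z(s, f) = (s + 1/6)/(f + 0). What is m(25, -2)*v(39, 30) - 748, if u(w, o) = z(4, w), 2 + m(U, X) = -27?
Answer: -379337/234 ≈ -1621.1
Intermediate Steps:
m(U, X) = -29 (m(U, X) = -2 - 27 = -29)
z(s, f) = (⅙ + s)/f (z(s, f) = (s + ⅙)/f = (⅙ + s)/f)
u(w, o) = 25/(6*w) (u(w, o) = (⅙ + 4)/w = (25/6)/w = 25/(6*w))
v(p, q) = q + 25/(6*p)
m(25, -2)*v(39, 30) - 748 = -29*(30 + (25/6)/39) - 748 = -29*(30 + (25/6)*(1/39)) - 748 = -29*(30 + 25/234) - 748 = -29*7045/234 - 748 = -204305/234 - 748 = -379337/234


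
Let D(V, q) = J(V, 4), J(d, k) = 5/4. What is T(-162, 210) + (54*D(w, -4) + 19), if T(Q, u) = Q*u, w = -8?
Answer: -67867/2 ≈ -33934.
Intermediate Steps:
J(d, k) = 5/4 (J(d, k) = 5*(¼) = 5/4)
D(V, q) = 5/4
T(-162, 210) + (54*D(w, -4) + 19) = -162*210 + (54*(5/4) + 19) = -34020 + (135/2 + 19) = -34020 + 173/2 = -67867/2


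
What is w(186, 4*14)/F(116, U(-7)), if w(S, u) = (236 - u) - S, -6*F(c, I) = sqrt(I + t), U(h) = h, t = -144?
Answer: -36*I*sqrt(151)/151 ≈ -2.9296*I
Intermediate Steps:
F(c, I) = -sqrt(-144 + I)/6 (F(c, I) = -sqrt(I - 144)/6 = -sqrt(-144 + I)/6)
w(S, u) = 236 - S - u
w(186, 4*14)/F(116, U(-7)) = (236 - 1*186 - 4*14)/((-sqrt(-144 - 7)/6)) = (236 - 186 - 1*56)/((-I*sqrt(151)/6)) = (236 - 186 - 56)/((-I*sqrt(151)/6)) = -6*6*I*sqrt(151)/151 = -36*I*sqrt(151)/151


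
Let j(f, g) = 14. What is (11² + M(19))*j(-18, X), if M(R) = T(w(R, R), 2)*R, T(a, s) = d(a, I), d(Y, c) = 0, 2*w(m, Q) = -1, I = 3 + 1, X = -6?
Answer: 1694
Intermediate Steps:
I = 4
w(m, Q) = -½ (w(m, Q) = (½)*(-1) = -½)
T(a, s) = 0
M(R) = 0 (M(R) = 0*R = 0)
(11² + M(19))*j(-18, X) = (11² + 0)*14 = (121 + 0)*14 = 121*14 = 1694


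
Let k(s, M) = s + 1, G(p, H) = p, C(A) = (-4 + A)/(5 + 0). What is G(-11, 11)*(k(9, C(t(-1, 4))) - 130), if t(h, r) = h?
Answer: 1320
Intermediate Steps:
C(A) = -4/5 + A/5 (C(A) = (-4 + A)/5 = (-4 + A)*(1/5) = -4/5 + A/5)
k(s, M) = 1 + s
G(-11, 11)*(k(9, C(t(-1, 4))) - 130) = -11*((1 + 9) - 130) = -11*(10 - 130) = -11*(-120) = 1320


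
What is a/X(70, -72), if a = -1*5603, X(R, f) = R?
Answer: -5603/70 ≈ -80.043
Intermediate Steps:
a = -5603
a/X(70, -72) = -5603/70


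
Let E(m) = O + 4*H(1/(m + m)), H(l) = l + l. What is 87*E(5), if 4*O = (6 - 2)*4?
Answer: 2088/5 ≈ 417.60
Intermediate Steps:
H(l) = 2*l
O = 4 (O = ((6 - 2)*4)/4 = (4*4)/4 = (¼)*16 = 4)
E(m) = 4 + 4/m (E(m) = 4 + 4*(2/(m + m)) = 4 + 4*(2/((2*m))) = 4 + 4*(2*(1/(2*m))) = 4 + 4/m)
87*E(5) = 87*(4 + 4/5) = 87*(4 + 4*(⅕)) = 87*(4 + ⅘) = 87*(24/5) = 2088/5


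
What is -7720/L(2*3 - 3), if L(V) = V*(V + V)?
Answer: -3860/9 ≈ -428.89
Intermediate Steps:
L(V) = 2*V² (L(V) = V*(2*V) = 2*V²)
-7720/L(2*3 - 3) = -7720*1/(2*(2*3 - 3)²) = -7720*1/(2*(6 - 3)²) = -7720/(2*3²) = -7720/(2*9) = -7720/18 = -7720*1/18 = -3860/9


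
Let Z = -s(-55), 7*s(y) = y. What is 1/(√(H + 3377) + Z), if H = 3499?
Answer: -385/333899 + 294*√191/333899 ≈ 0.011016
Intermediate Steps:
s(y) = y/7
Z = 55/7 (Z = -(-55)/7 = -1*(-55/7) = 55/7 ≈ 7.8571)
1/(√(H + 3377) + Z) = 1/(√(3499 + 3377) + 55/7) = 1/(√6876 + 55/7) = 1/(6*√191 + 55/7) = 1/(55/7 + 6*√191)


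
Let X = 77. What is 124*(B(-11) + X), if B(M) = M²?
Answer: 24552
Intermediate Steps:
124*(B(-11) + X) = 124*((-11)² + 77) = 124*(121 + 77) = 124*198 = 24552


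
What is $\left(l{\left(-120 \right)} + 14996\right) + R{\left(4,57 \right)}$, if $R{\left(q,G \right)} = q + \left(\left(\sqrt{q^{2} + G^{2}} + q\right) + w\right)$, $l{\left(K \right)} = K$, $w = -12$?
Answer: $14872 + \sqrt{3265} \approx 14929.0$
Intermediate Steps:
$R{\left(q,G \right)} = -12 + \sqrt{G^{2} + q^{2}} + 2 q$ ($R{\left(q,G \right)} = q - \left(12 - q - \sqrt{q^{2} + G^{2}}\right) = q - \left(12 - q - \sqrt{G^{2} + q^{2}}\right) = q + \left(-12 + q + \sqrt{G^{2} + q^{2}}\right) = -12 + \sqrt{G^{2} + q^{2}} + 2 q$)
$\left(l{\left(-120 \right)} + 14996\right) + R{\left(4,57 \right)} = \left(-120 + 14996\right) + \left(-12 + \sqrt{57^{2} + 4^{2}} + 2 \cdot 4\right) = 14876 + \left(-12 + \sqrt{3249 + 16} + 8\right) = 14876 + \left(-12 + \sqrt{3265} + 8\right) = 14876 - \left(4 - \sqrt{3265}\right) = 14872 + \sqrt{3265}$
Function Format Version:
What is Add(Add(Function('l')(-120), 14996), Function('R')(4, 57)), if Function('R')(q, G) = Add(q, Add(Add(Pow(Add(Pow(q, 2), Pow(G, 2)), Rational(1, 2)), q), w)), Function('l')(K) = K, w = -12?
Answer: Add(14872, Pow(3265, Rational(1, 2))) ≈ 14929.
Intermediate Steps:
Function('R')(q, G) = Add(-12, Pow(Add(Pow(G, 2), Pow(q, 2)), Rational(1, 2)), Mul(2, q)) (Function('R')(q, G) = Add(q, Add(Add(Pow(Add(Pow(q, 2), Pow(G, 2)), Rational(1, 2)), q), -12)) = Add(q, Add(Add(Pow(Add(Pow(G, 2), Pow(q, 2)), Rational(1, 2)), q), -12)) = Add(q, Add(Add(q, Pow(Add(Pow(G, 2), Pow(q, 2)), Rational(1, 2))), -12)) = Add(q, Add(-12, q, Pow(Add(Pow(G, 2), Pow(q, 2)), Rational(1, 2)))) = Add(-12, Pow(Add(Pow(G, 2), Pow(q, 2)), Rational(1, 2)), Mul(2, q)))
Add(Add(Function('l')(-120), 14996), Function('R')(4, 57)) = Add(Add(-120, 14996), Add(-12, Pow(Add(Pow(57, 2), Pow(4, 2)), Rational(1, 2)), Mul(2, 4))) = Add(14876, Add(-12, Pow(Add(3249, 16), Rational(1, 2)), 8)) = Add(14876, Add(-12, Pow(3265, Rational(1, 2)), 8)) = Add(14876, Add(-4, Pow(3265, Rational(1, 2)))) = Add(14872, Pow(3265, Rational(1, 2)))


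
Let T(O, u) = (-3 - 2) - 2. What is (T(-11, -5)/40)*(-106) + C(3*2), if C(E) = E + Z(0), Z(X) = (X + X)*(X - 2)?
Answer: 491/20 ≈ 24.550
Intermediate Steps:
Z(X) = 2*X*(-2 + X) (Z(X) = (2*X)*(-2 + X) = 2*X*(-2 + X))
T(O, u) = -7 (T(O, u) = -5 - 2 = -7)
C(E) = E (C(E) = E + 2*0*(-2 + 0) = E + 2*0*(-2) = E + 0 = E)
(T(-11, -5)/40)*(-106) + C(3*2) = -7/40*(-106) + 3*2 = -7*1/40*(-106) + 6 = -7/40*(-106) + 6 = 371/20 + 6 = 491/20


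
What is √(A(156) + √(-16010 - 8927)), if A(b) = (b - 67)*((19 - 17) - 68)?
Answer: √(-5874 + I*√24937) ≈ 1.03 + 76.649*I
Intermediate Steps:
A(b) = 4422 - 66*b (A(b) = (-67 + b)*(2 - 68) = (-67 + b)*(-66) = 4422 - 66*b)
√(A(156) + √(-16010 - 8927)) = √((4422 - 66*156) + √(-16010 - 8927)) = √((4422 - 10296) + √(-24937)) = √(-5874 + I*√24937)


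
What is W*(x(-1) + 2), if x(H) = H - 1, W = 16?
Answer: 0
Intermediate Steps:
x(H) = -1 + H
W*(x(-1) + 2) = 16*((-1 - 1) + 2) = 16*(-2 + 2) = 16*0 = 0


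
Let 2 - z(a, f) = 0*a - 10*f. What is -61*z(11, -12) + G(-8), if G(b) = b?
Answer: 7190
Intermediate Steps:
z(a, f) = 2 + 10*f (z(a, f) = 2 - (0*a - 10*f) = 2 - (0 - 10*f) = 2 - (-10)*f = 2 + 10*f)
-61*z(11, -12) + G(-8) = -61*(2 + 10*(-12)) - 8 = -61*(2 - 120) - 8 = -61*(-118) - 8 = 7198 - 8 = 7190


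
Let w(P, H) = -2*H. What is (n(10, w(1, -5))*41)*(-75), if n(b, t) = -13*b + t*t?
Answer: 92250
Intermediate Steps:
n(b, t) = t**2 - 13*b (n(b, t) = -13*b + t**2 = t**2 - 13*b)
(n(10, w(1, -5))*41)*(-75) = (((-2*(-5))**2 - 13*10)*41)*(-75) = ((10**2 - 130)*41)*(-75) = ((100 - 130)*41)*(-75) = -30*41*(-75) = -1230*(-75) = 92250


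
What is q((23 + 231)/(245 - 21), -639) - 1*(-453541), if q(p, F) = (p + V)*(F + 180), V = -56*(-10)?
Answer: 21949819/112 ≈ 1.9598e+5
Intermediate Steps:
V = 560
q(p, F) = (180 + F)*(560 + p) (q(p, F) = (p + 560)*(F + 180) = (560 + p)*(180 + F) = (180 + F)*(560 + p))
q((23 + 231)/(245 - 21), -639) - 1*(-453541) = (100800 + 180*((23 + 231)/(245 - 21)) + 560*(-639) - 639*(23 + 231)/(245 - 21)) - 1*(-453541) = (100800 + 180*(254/224) - 357840 - 162306/224) + 453541 = (100800 + 180*(254*(1/224)) - 357840 - 162306/224) + 453541 = (100800 + 180*(127/112) - 357840 - 639*127/112) + 453541 = (100800 + 5715/28 - 357840 - 81153/112) + 453541 = -28846773/112 + 453541 = 21949819/112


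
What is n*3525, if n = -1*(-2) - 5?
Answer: -10575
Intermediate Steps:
n = -3 (n = 2 - 5 = -3)
n*3525 = -3*3525 = -10575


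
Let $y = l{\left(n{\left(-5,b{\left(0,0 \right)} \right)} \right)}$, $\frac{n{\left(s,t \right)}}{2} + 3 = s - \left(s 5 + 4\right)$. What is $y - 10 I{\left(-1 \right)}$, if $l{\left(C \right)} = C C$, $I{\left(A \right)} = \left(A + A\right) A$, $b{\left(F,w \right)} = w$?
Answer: $656$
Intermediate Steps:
$n{\left(s,t \right)} = -14 - 8 s$ ($n{\left(s,t \right)} = -6 + 2 \left(s - \left(s 5 + 4\right)\right) = -6 + 2 \left(s - \left(5 s + 4\right)\right) = -6 + 2 \left(s - \left(4 + 5 s\right)\right) = -6 + 2 \left(-4 - 4 s\right) = -6 - \left(8 + 8 s\right) = -14 - 8 s$)
$I{\left(A \right)} = 2 A^{2}$ ($I{\left(A \right)} = 2 A A = 2 A^{2}$)
$l{\left(C \right)} = C^{2}$
$y = 676$ ($y = \left(-14 - -40\right)^{2} = \left(-14 + 40\right)^{2} = 26^{2} = 676$)
$y - 10 I{\left(-1 \right)} = 676 - 10 \cdot 2 \left(-1\right)^{2} = 676 - 10 \cdot 2 \cdot 1 = 676 - 20 = 656$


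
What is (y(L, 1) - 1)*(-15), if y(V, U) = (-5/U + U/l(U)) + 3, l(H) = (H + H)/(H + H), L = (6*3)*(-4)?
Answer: 30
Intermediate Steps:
L = -72 (L = 18*(-4) = -72)
l(H) = 1 (l(H) = (2*H)/((2*H)) = (2*H)*(1/(2*H)) = 1)
y(V, U) = 3 + U - 5/U (y(V, U) = (-5/U + U/1) + 3 = (-5/U + U*1) + 3 = (-5/U + U) + 3 = (U - 5/U) + 3 = 3 + U - 5/U)
(y(L, 1) - 1)*(-15) = ((3 + 1 - 5/1) - 1)*(-15) = ((3 + 1 - 5*1) - 1)*(-15) = ((3 + 1 - 5) - 1)*(-15) = (-1 - 1)*(-15) = -2*(-15) = 30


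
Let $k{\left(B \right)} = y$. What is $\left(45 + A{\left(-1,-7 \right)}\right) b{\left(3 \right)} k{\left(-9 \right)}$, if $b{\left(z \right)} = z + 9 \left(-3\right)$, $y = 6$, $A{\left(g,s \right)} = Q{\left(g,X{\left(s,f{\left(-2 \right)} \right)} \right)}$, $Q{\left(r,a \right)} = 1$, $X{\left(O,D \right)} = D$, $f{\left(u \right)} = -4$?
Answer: $-6624$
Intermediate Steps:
$A{\left(g,s \right)} = 1$
$k{\left(B \right)} = 6$
$b{\left(z \right)} = -27 + z$ ($b{\left(z \right)} = z - 27 = -27 + z$)
$\left(45 + A{\left(-1,-7 \right)}\right) b{\left(3 \right)} k{\left(-9 \right)} = \left(45 + 1\right) \left(-27 + 3\right) 6 = 46 \left(-24\right) 6 = \left(-1104\right) 6 = -6624$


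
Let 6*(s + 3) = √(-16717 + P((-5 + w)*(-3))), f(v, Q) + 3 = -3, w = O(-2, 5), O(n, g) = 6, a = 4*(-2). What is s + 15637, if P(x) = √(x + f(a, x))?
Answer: 15634 + √(-16717 + 3*I)/6 ≈ 15634.0 + 21.549*I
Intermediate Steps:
a = -8
w = 6
f(v, Q) = -6 (f(v, Q) = -3 - 3 = -6)
P(x) = √(-6 + x) (P(x) = √(x - 6) = √(-6 + x))
s = -3 + √(-16717 + 3*I)/6 (s = -3 + √(-16717 + √(-6 + (-5 + 6)*(-3)))/6 = -3 + √(-16717 + √(-6 + 1*(-3)))/6 = -3 + √(-16717 + √(-6 - 3))/6 = -3 + √(-16717 + √(-9))/6 = -3 + √(-16717 + 3*I)/6 ≈ -2.9981 + 21.549*I)
s + 15637 = (-3 + √(-16717 + 3*I)/6) + 15637 = 15634 + √(-16717 + 3*I)/6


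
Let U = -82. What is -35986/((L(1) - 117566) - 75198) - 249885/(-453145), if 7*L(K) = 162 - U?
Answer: 45126898483/61133973208 ≈ 0.73816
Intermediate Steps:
L(K) = 244/7 (L(K) = (162 - 1*(-82))/7 = (162 + 82)/7 = (⅐)*244 = 244/7)
-35986/((L(1) - 117566) - 75198) - 249885/(-453145) = -35986/((244/7 - 117566) - 75198) - 249885/(-453145) = -35986/(-822718/7 - 75198) - 249885*(-1/453145) = -35986/(-1349104/7) + 49977/90629 = -35986*(-7/1349104) + 49977/90629 = 125951/674552 + 49977/90629 = 45126898483/61133973208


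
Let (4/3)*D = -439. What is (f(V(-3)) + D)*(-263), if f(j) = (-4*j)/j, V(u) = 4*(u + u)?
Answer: 350579/4 ≈ 87645.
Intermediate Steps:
D = -1317/4 (D = (3/4)*(-439) = -1317/4 ≈ -329.25)
V(u) = 8*u (V(u) = 4*(2*u) = 8*u)
f(j) = -4
(f(V(-3)) + D)*(-263) = (-4 - 1317/4)*(-263) = -1333/4*(-263) = 350579/4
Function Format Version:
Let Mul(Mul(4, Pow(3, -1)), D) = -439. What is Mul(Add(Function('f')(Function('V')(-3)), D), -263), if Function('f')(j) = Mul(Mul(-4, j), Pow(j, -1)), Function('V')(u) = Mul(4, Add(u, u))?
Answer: Rational(350579, 4) ≈ 87645.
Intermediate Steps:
D = Rational(-1317, 4) (D = Mul(Rational(3, 4), -439) = Rational(-1317, 4) ≈ -329.25)
Function('V')(u) = Mul(8, u) (Function('V')(u) = Mul(4, Mul(2, u)) = Mul(8, u))
Function('f')(j) = -4
Mul(Add(Function('f')(Function('V')(-3)), D), -263) = Mul(Add(-4, Rational(-1317, 4)), -263) = Mul(Rational(-1333, 4), -263) = Rational(350579, 4)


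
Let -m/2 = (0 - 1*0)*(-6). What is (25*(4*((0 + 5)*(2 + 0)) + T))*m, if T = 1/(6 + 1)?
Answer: 0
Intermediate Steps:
T = ⅐ (T = 1/7 = ⅐ ≈ 0.14286)
m = 0 (m = -2*(0 - 1*0)*(-6) = -2*(0 + 0)*(-6) = -0*(-6) = -2*0 = 0)
(25*(4*((0 + 5)*(2 + 0)) + T))*m = (25*(4*((0 + 5)*(2 + 0)) + ⅐))*0 = (25*(4*(5*2) + ⅐))*0 = (25*(4*10 + ⅐))*0 = (25*(40 + ⅐))*0 = (25*(281/7))*0 = (7025/7)*0 = 0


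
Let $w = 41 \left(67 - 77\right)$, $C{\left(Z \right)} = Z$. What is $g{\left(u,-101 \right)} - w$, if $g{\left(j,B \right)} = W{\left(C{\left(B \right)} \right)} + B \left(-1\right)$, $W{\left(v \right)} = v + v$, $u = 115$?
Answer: $309$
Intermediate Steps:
$w = -410$ ($w = 41 \left(-10\right) = -410$)
$W{\left(v \right)} = 2 v$
$g{\left(j,B \right)} = B$ ($g{\left(j,B \right)} = 2 B + B \left(-1\right) = 2 B - B = B$)
$g{\left(u,-101 \right)} - w = -101 - -410 = -101 + 410 = 309$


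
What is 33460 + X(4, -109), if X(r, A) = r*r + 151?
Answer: 33627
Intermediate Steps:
X(r, A) = 151 + r² (X(r, A) = r² + 151 = 151 + r²)
33460 + X(4, -109) = 33460 + (151 + 4²) = 33460 + (151 + 16) = 33460 + 167 = 33627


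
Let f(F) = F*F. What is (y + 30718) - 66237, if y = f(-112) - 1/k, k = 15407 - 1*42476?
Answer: -621910274/27069 ≈ -22975.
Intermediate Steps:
f(F) = F²
k = -27069 (k = 15407 - 42476 = -27069)
y = 339553537/27069 (y = (-112)² - 1/(-27069) = 12544 - 1*(-1/27069) = 12544 + 1/27069 = 339553537/27069 ≈ 12544.)
(y + 30718) - 66237 = (339553537/27069 + 30718) - 66237 = 1171059079/27069 - 66237 = -621910274/27069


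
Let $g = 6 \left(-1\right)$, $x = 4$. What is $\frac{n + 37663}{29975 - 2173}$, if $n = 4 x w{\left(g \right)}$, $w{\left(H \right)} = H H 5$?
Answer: $\frac{40543}{27802} \approx 1.4583$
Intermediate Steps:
$g = -6$
$w{\left(H \right)} = 5 H^{2}$ ($w{\left(H \right)} = H^{2} \cdot 5 = 5 H^{2}$)
$n = 2880$ ($n = 4 \cdot 4 \cdot 5 \left(-6\right)^{2} = 16 \cdot 5 \cdot 36 = 16 \cdot 180 = 2880$)
$\frac{n + 37663}{29975 - 2173} = \frac{2880 + 37663}{29975 - 2173} = \frac{40543}{27802}$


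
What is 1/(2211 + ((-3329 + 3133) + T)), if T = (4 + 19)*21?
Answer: 1/2498 ≈ 0.00040032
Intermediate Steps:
T = 483 (T = 23*21 = 483)
1/(2211 + ((-3329 + 3133) + T)) = 1/(2211 + ((-3329 + 3133) + 483)) = 1/(2211 + (-196 + 483)) = 1/(2211 + 287) = 1/2498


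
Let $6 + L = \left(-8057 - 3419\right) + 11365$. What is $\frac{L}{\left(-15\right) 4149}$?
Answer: $\frac{13}{6915} \approx 0.00188$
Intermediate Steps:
$L = -117$ ($L = -6 + \left(\left(-8057 - 3419\right) + 11365\right) = -6 + \left(-11476 + 11365\right) = -6 - 111 = -117$)
$\frac{L}{\left(-15\right) 4149} = - \frac{117}{\left(-15\right) 4149} = - \frac{117}{-62235} = \left(-117\right) \left(- \frac{1}{62235}\right) = \frac{13}{6915}$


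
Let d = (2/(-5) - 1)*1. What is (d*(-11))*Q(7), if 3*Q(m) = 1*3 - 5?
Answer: -154/15 ≈ -10.267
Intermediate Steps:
Q(m) = -⅔ (Q(m) = (1*3 - 5)/3 = (3 - 5)/3 = (⅓)*(-2) = -⅔)
d = -7/5 (d = (2*(-⅕) - 1)*1 = (-⅖ - 1)*1 = -7/5*1 = -7/5 ≈ -1.4000)
(d*(-11))*Q(7) = -7/5*(-11)*(-⅔) = (77/5)*(-⅔) = -154/15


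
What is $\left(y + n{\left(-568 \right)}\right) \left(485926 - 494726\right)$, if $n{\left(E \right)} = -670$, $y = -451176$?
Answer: $3976244800$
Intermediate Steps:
$\left(y + n{\left(-568 \right)}\right) \left(485926 - 494726\right) = \left(-451176 - 670\right) \left(485926 - 494726\right) = \left(-451846\right) \left(-8800\right) = 3976244800$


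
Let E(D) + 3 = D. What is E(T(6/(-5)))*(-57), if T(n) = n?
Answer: 1197/5 ≈ 239.40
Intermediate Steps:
E(D) = -3 + D
E(T(6/(-5)))*(-57) = (-3 + 6/(-5))*(-57) = (-3 - ⅕*6)*(-57) = (-3 - 6/5)*(-57) = -21/5*(-57) = 1197/5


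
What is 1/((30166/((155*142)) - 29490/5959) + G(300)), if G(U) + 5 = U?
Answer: 65578795/19111086672 ≈ 0.0034315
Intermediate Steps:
G(U) = -5 + U
1/((30166/((155*142)) - 29490/5959) + G(300)) = 1/((30166/((155*142)) - 29490/5959) + (-5 + 300)) = 1/((30166/22010 - 29490*1/5959) + 295) = 1/((30166*(1/22010) - 29490/5959) + 295) = 1/((15083/11005 - 29490/5959) + 295) = 1/(-234657853/65578795 + 295) = 1/(19111086672/65578795) = 65578795/19111086672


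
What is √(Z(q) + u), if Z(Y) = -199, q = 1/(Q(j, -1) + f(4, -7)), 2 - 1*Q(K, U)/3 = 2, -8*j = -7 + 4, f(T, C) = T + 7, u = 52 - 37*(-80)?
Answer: √2813 ≈ 53.038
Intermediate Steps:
u = 3012 (u = 52 + 2960 = 3012)
f(T, C) = 7 + T
j = 3/8 (j = -(-7 + 4)/8 = -⅛*(-3) = 3/8 ≈ 0.37500)
Q(K, U) = 0 (Q(K, U) = 6 - 3*2 = 6 - 6 = 0)
q = 1/11 (q = 1/(0 + (7 + 4)) = 1/(0 + 11) = 1/11 ≈ 0.090909)
√(Z(q) + u) = √(-199 + 3012) = √2813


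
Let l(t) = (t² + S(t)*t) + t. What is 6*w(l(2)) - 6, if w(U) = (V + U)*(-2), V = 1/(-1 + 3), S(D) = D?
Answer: -132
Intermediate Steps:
V = ½ (V = 1/2 = ½ ≈ 0.50000)
l(t) = t + 2*t² (l(t) = (t² + t*t) + t = (t² + t²) + t = 2*t² + t = t + 2*t²)
w(U) = -1 - 2*U (w(U) = (½ + U)*(-2) = -1 - 2*U)
6*w(l(2)) - 6 = 6*(-1 - 4*(1 + 2*2)) - 6 = 6*(-1 - 4*(1 + 4)) - 6 = 6*(-1 - 4*5) - 6 = 6*(-1 - 2*10) - 6 = 6*(-1 - 20) - 6 = 6*(-21) - 6 = -126 - 6 = -132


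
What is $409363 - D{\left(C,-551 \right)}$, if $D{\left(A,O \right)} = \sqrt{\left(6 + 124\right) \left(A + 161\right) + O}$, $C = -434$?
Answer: $409363 - i \sqrt{36041} \approx 4.0936 \cdot 10^{5} - 189.84 i$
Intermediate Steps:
$D{\left(A,O \right)} = \sqrt{20930 + O + 130 A}$ ($D{\left(A,O \right)} = \sqrt{130 \left(161 + A\right) + O} = \sqrt{\left(20930 + 130 A\right) + O} = \sqrt{20930 + O + 130 A}$)
$409363 - D{\left(C,-551 \right)} = 409363 - \sqrt{20930 - 551 + 130 \left(-434\right)} = 409363 - \sqrt{20930 - 551 - 56420} = 409363 - \sqrt{-36041} = 409363 - i \sqrt{36041}$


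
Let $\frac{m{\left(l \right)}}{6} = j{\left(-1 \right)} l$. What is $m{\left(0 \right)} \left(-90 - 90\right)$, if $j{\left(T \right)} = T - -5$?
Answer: $0$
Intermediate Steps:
$j{\left(T \right)} = 5 + T$ ($j{\left(T \right)} = T + 5 = 5 + T$)
$m{\left(l \right)} = 24 l$ ($m{\left(l \right)} = 6 \left(5 - 1\right) l = 6 \cdot 4 l = 24 l$)
$m{\left(0 \right)} \left(-90 - 90\right) = 24 \cdot 0 \left(-90 - 90\right) = 0 \left(-180\right) = 0$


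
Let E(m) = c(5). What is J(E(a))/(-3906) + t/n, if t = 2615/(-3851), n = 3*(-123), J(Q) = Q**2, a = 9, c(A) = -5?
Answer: -312485/68524694 ≈ -0.0045602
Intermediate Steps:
E(m) = -5
n = -369
t = -2615/3851 (t = 2615*(-1/3851) = -2615/3851 ≈ -0.67904)
J(E(a))/(-3906) + t/n = (-5)**2/(-3906) - 2615/3851/(-369) = 25*(-1/3906) - 2615/3851*(-1/369) = -25/3906 + 2615/1421019 = -312485/68524694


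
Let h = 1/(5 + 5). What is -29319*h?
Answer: -29319/10 ≈ -2931.9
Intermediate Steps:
h = ⅒ (h = 1/10 = ⅒ ≈ 0.10000)
-29319*h = -29319*⅒ = -29319/10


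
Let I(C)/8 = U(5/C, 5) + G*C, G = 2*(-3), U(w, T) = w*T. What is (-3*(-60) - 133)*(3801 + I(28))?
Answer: 810703/7 ≈ 1.1581e+5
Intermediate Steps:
U(w, T) = T*w
G = -6
I(C) = -48*C + 200/C (I(C) = 8*(5*(5/C) - 6*C) = 8*(25/C - 6*C) = 8*(-6*C + 25/C) = -48*C + 200/C)
(-3*(-60) - 133)*(3801 + I(28)) = (-3*(-60) - 133)*(3801 + (-48*28 + 200/28)) = (180 - 133)*(3801 + (-1344 + 200*(1/28))) = 47*(3801 + (-1344 + 50/7)) = 47*(3801 - 9358/7) = 47*(17249/7) = 810703/7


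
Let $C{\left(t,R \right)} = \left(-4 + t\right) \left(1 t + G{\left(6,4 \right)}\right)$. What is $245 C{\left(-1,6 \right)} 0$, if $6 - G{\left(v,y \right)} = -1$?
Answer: $0$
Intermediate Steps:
$G{\left(v,y \right)} = 7$ ($G{\left(v,y \right)} = 6 - -1 = 6 + 1 = 7$)
$C{\left(t,R \right)} = \left(-4 + t\right) \left(7 + t\right)$ ($C{\left(t,R \right)} = \left(-4 + t\right) \left(1 t + 7\right) = \left(-4 + t\right) \left(t + 7\right) = \left(-4 + t\right) \left(7 + t\right)$)
$245 C{\left(-1,6 \right)} 0 = 245 \left(-28 + \left(-1\right)^{2} + 3 \left(-1\right)\right) 0 = 245 \left(-28 + 1 - 3\right) 0 = 245 \left(\left(-30\right) 0\right) = 245 \cdot 0 = 0$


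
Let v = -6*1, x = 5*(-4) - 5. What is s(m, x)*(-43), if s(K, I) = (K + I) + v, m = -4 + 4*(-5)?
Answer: 2365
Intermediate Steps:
m = -24 (m = -4 - 20 = -24)
x = -25 (x = -20 - 5 = -25)
v = -6
s(K, I) = -6 + I + K (s(K, I) = (K + I) - 6 = (I + K) - 6 = -6 + I + K)
s(m, x)*(-43) = (-6 - 25 - 24)*(-43) = -55*(-43) = 2365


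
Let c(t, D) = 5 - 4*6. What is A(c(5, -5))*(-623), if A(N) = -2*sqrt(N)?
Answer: 1246*I*sqrt(19) ≈ 5431.2*I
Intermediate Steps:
c(t, D) = -19 (c(t, D) = 5 - 24 = -19)
A(c(5, -5))*(-623) = -2*I*sqrt(19)*(-623) = 1246*I*sqrt(19)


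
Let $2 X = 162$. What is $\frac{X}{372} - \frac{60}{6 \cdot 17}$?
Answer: $- \frac{781}{2108} \approx -0.37049$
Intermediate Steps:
$X = 81$ ($X = \frac{1}{2} \cdot 162 = 81$)
$\frac{X}{372} - \frac{60}{6 \cdot 17} = \frac{81}{372} - \frac{60}{6 \cdot 17} = 81 \cdot \frac{1}{372} - \frac{60}{102} = \frac{27}{124} - \frac{10}{17} = - \frac{781}{2108}$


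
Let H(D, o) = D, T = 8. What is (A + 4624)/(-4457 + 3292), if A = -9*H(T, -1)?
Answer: -4552/1165 ≈ -3.9073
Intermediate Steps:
A = -72 (A = -9*8 = -72)
(A + 4624)/(-4457 + 3292) = (-72 + 4624)/(-4457 + 3292) = 4552/(-1165) = 4552*(-1/1165) = -4552/1165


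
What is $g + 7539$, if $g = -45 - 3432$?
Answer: $4062$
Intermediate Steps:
$g = -3477$ ($g = -45 - 3432 = -3477$)
$g + 7539 = -3477 + 7539 = 4062$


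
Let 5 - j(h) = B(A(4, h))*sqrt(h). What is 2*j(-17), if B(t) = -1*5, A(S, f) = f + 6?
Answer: 10 + 10*I*sqrt(17) ≈ 10.0 + 41.231*I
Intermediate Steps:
A(S, f) = 6 + f
B(t) = -5
j(h) = 5 + 5*sqrt(h) (j(h) = 5 - (-5)*sqrt(h) = 5 + 5*sqrt(h))
2*j(-17) = 2*(5 + 5*sqrt(-17)) = 2*(5 + 5*(I*sqrt(17))) = 2*(5 + 5*I*sqrt(17)) = 10 + 10*I*sqrt(17)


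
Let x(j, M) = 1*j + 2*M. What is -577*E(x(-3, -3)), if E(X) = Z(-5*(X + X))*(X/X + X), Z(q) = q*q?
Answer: 37389600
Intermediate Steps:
Z(q) = q²
x(j, M) = j + 2*M
E(X) = 100*X²*(1 + X) (E(X) = (-5*(X + X))²*(X/X + X) = (-10*X)²*(1 + X) = (100*X²)*(1 + X) = 100*X²*(1 + X))
-577*E(x(-3, -3)) = -57700*(-3 + 2*(-3))²*(1 + (-3 + 2*(-3))) = -57700*(-3 - 6)²*(1 + (-3 - 6)) = -57700*(-9)²*(1 - 9) = -57700*81*(-8) = -577*(-64800) = 37389600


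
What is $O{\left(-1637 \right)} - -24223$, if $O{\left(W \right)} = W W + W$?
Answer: $2702355$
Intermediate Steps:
$O{\left(W \right)} = W + W^{2}$ ($O{\left(W \right)} = W^{2} + W = W + W^{2}$)
$O{\left(-1637 \right)} - -24223 = - 1637 \left(1 - 1637\right) - -24223 = \left(-1637\right) \left(-1636\right) + 24223 = 2678132 + 24223 = 2702355$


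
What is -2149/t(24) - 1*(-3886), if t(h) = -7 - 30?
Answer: 145931/37 ≈ 3944.1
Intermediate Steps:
t(h) = -37
-2149/t(24) - 1*(-3886) = -2149/(-37) - 1*(-3886) = -2149*(-1/37) + 3886 = 2149/37 + 3886 = 145931/37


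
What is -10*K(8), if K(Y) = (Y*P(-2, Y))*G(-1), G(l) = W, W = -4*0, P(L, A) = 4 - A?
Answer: 0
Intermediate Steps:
W = 0
G(l) = 0
K(Y) = 0 (K(Y) = (Y*(4 - Y))*0 = 0)
-10*K(8) = -10*0 = 0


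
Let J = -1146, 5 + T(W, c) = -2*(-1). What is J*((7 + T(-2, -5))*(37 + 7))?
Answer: -201696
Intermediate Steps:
T(W, c) = -3 (T(W, c) = -5 - 2*(-1) = -5 + 2 = -3)
J*((7 + T(-2, -5))*(37 + 7)) = -1146*(7 - 3)*(37 + 7) = -4584*44 = -1146*176 = -201696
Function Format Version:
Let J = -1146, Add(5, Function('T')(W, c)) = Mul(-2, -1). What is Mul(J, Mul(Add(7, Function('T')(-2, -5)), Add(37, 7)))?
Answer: -201696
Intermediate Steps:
Function('T')(W, c) = -3 (Function('T')(W, c) = Add(-5, Mul(-2, -1)) = Add(-5, 2) = -3)
Mul(J, Mul(Add(7, Function('T')(-2, -5)), Add(37, 7))) = Mul(-1146, Mul(Add(7, -3), Add(37, 7))) = Mul(-1146, Mul(4, 44)) = Mul(-1146, 176) = -201696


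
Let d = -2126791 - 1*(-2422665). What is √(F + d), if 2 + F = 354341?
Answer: √650213 ≈ 806.36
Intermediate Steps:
F = 354339 (F = -2 + 354341 = 354339)
d = 295874 (d = -2126791 + 2422665 = 295874)
√(F + d) = √(354339 + 295874) = √650213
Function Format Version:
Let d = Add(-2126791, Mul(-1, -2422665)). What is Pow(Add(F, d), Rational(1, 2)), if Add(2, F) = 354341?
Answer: Pow(650213, Rational(1, 2)) ≈ 806.36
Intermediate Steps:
F = 354339 (F = Add(-2, 354341) = 354339)
d = 295874 (d = Add(-2126791, 2422665) = 295874)
Pow(Add(F, d), Rational(1, 2)) = Pow(Add(354339, 295874), Rational(1, 2)) = Pow(650213, Rational(1, 2))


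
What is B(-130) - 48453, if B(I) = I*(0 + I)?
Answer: -31553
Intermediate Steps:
B(I) = I² (B(I) = I*I = I²)
B(-130) - 48453 = (-130)² - 48453 = 16900 - 48453 = -31553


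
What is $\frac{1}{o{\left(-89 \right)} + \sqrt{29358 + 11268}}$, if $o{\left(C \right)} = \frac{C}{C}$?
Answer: $- \frac{1}{40625} + \frac{3 \sqrt{4514}}{40625} \approx 0.0049368$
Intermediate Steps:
$o{\left(C \right)} = 1$
$\frac{1}{o{\left(-89 \right)} + \sqrt{29358 + 11268}} = \frac{1}{1 + \sqrt{29358 + 11268}} = \frac{1}{1 + \sqrt{40626}} = \frac{1}{1 + 3 \sqrt{4514}}$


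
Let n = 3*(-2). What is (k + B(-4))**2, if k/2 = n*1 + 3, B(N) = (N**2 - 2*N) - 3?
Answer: 225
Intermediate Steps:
n = -6
B(N) = -3 + N**2 - 2*N
k = -6 (k = 2*(-6*1 + 3) = 2*(-6 + 3) = 2*(-3) = -6)
(k + B(-4))**2 = (-6 + (-3 + (-4)**2 - 2*(-4)))**2 = (-6 + (-3 + 16 + 8))**2 = (-6 + 21)**2 = 15**2 = 225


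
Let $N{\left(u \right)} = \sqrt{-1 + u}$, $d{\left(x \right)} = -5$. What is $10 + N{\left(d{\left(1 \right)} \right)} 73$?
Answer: $10 + 73 i \sqrt{6} \approx 10.0 + 178.81 i$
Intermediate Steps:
$10 + N{\left(d{\left(1 \right)} \right)} 73 = 10 + \sqrt{-1 - 5} \cdot 73 = 10 + \sqrt{-6} \cdot 73 = 10 + i \sqrt{6} \cdot 73 = 10 + 73 i \sqrt{6}$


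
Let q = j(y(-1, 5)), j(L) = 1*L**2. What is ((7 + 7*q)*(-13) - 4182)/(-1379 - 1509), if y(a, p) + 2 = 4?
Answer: 4637/2888 ≈ 1.6056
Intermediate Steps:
y(a, p) = 2 (y(a, p) = -2 + 4 = 2)
j(L) = L**2
q = 4 (q = 2**2 = 4)
((7 + 7*q)*(-13) - 4182)/(-1379 - 1509) = ((7 + 7*4)*(-13) - 4182)/(-1379 - 1509) = ((7 + 28)*(-13) - 4182)/(-2888) = (35*(-13) - 4182)*(-1/2888) = (-455 - 4182)*(-1/2888) = -4637*(-1/2888) = 4637/2888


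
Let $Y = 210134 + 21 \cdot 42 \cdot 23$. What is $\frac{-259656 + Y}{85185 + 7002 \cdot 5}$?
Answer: $- \frac{29236}{120195} \approx -0.24324$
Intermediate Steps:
$Y = 230420$ ($Y = 210134 + 882 \cdot 23 = 210134 + 20286 = 230420$)
$\frac{-259656 + Y}{85185 + 7002 \cdot 5} = \frac{-259656 + 230420}{85185 + 7002 \cdot 5} = - \frac{29236}{85185 + 35010} = - \frac{29236}{120195}$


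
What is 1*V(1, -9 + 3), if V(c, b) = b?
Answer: -6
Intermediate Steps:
1*V(1, -9 + 3) = 1*(-9 + 3) = 1*(-6) = -6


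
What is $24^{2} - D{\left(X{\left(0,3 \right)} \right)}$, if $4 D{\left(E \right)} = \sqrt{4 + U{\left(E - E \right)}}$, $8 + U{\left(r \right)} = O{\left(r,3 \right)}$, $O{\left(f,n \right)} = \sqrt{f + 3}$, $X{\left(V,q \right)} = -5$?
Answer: $576 - \frac{\sqrt{-4 + \sqrt{3}}}{4} \approx 576.0 - 0.37649 i$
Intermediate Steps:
$O{\left(f,n \right)} = \sqrt{3 + f}$
$U{\left(r \right)} = -8 + \sqrt{3 + r}$
$D{\left(E \right)} = \frac{\sqrt{-4 + \sqrt{3}}}{4}$ ($D{\left(E \right)} = \frac{\sqrt{4 + \left(-8 + \sqrt{3 + \left(E - E\right)}\right)}}{4} = \frac{\sqrt{4 - \left(8 - \sqrt{3 + 0}\right)}}{4} = \frac{\sqrt{4 - \left(8 - \sqrt{3}\right)}}{4} = \frac{\sqrt{-4 + \sqrt{3}}}{4}$)
$24^{2} - D{\left(X{\left(0,3 \right)} \right)} = 24^{2} - \frac{\sqrt{-4 + \sqrt{3}}}{4} = 576 - \frac{\sqrt{-4 + \sqrt{3}}}{4}$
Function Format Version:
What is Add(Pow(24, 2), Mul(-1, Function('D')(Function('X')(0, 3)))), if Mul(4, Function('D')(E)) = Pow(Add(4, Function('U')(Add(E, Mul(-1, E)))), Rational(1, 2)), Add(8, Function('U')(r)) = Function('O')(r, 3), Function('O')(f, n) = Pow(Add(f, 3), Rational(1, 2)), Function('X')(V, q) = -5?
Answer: Add(576, Mul(Rational(-1, 4), Pow(Add(-4, Pow(3, Rational(1, 2))), Rational(1, 2)))) ≈ Add(576.00, Mul(-0.37649, I))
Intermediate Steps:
Function('O')(f, n) = Pow(Add(3, f), Rational(1, 2))
Function('U')(r) = Add(-8, Pow(Add(3, r), Rational(1, 2)))
Function('D')(E) = Mul(Rational(1, 4), Pow(Add(-4, Pow(3, Rational(1, 2))), Rational(1, 2))) (Function('D')(E) = Mul(Rational(1, 4), Pow(Add(4, Add(-8, Pow(Add(3, Add(E, Mul(-1, E))), Rational(1, 2)))), Rational(1, 2))) = Mul(Rational(1, 4), Pow(Add(4, Add(-8, Pow(Add(3, 0), Rational(1, 2)))), Rational(1, 2))) = Mul(Rational(1, 4), Pow(Add(4, Add(-8, Pow(3, Rational(1, 2)))), Rational(1, 2))) = Mul(Rational(1, 4), Pow(Add(-4, Pow(3, Rational(1, 2))), Rational(1, 2))))
Add(Pow(24, 2), Mul(-1, Function('D')(Function('X')(0, 3)))) = Add(Pow(24, 2), Mul(-1, Mul(Rational(1, 4), Pow(Add(-4, Pow(3, Rational(1, 2))), Rational(1, 2))))) = Add(576, Mul(Rational(-1, 4), Pow(Add(-4, Pow(3, Rational(1, 2))), Rational(1, 2))))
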